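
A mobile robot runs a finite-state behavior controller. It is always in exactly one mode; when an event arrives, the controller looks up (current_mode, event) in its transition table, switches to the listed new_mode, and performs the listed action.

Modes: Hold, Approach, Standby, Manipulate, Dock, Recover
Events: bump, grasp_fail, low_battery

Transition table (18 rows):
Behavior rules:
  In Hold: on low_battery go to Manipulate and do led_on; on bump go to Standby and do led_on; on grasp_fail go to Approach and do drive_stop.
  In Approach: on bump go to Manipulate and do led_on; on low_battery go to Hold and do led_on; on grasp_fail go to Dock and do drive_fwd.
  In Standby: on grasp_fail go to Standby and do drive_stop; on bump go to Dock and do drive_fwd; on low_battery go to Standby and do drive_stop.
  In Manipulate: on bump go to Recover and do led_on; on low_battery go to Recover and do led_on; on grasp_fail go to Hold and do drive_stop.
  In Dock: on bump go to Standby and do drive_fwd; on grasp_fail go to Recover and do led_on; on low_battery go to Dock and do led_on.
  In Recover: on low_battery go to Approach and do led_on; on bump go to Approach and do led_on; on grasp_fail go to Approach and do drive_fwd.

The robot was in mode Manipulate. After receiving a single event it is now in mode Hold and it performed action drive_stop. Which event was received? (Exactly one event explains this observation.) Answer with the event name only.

grasp_fail

try bump: (Manipulate, bump) → (Recover, led_on)
try grasp_fail: (Manipulate, grasp_fail) → (Hold, drive_stop)  ← matches
try low_battery: (Manipulate, low_battery) → (Recover, led_on)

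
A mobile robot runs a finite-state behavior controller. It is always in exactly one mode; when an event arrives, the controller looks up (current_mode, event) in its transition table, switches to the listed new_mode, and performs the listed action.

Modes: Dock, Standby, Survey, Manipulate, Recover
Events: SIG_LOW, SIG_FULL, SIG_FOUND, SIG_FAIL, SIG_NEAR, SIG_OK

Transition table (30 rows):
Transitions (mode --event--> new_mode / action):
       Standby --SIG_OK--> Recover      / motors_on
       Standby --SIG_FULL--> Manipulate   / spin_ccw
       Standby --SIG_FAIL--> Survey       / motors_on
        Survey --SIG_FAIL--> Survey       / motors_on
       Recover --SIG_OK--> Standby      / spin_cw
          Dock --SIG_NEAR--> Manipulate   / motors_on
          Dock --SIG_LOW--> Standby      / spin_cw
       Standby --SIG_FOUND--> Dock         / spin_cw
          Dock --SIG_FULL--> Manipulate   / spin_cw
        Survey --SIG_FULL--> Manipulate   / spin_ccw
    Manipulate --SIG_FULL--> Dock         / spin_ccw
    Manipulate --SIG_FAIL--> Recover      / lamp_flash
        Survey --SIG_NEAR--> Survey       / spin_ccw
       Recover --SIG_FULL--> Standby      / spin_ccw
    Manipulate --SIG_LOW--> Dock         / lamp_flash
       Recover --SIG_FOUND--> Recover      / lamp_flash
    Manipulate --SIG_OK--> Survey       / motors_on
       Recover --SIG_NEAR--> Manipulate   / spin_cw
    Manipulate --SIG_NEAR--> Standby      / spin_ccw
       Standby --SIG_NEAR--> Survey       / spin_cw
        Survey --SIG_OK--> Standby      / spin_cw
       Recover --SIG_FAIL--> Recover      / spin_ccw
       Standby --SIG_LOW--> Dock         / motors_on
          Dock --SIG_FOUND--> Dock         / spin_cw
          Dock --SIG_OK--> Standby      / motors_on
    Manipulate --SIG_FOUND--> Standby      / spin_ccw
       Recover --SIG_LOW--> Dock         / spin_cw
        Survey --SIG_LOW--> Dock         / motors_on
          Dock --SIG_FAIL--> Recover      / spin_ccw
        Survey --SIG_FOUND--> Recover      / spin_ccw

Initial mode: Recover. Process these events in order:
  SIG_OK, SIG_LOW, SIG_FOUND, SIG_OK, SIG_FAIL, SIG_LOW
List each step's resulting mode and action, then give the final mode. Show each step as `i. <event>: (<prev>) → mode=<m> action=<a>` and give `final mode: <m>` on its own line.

1. SIG_OK: (Recover) → mode=Standby action=spin_cw
2. SIG_LOW: (Standby) → mode=Dock action=motors_on
3. SIG_FOUND: (Dock) → mode=Dock action=spin_cw
4. SIG_OK: (Dock) → mode=Standby action=motors_on
5. SIG_FAIL: (Standby) → mode=Survey action=motors_on
6. SIG_LOW: (Survey) → mode=Dock action=motors_on

final mode: Dock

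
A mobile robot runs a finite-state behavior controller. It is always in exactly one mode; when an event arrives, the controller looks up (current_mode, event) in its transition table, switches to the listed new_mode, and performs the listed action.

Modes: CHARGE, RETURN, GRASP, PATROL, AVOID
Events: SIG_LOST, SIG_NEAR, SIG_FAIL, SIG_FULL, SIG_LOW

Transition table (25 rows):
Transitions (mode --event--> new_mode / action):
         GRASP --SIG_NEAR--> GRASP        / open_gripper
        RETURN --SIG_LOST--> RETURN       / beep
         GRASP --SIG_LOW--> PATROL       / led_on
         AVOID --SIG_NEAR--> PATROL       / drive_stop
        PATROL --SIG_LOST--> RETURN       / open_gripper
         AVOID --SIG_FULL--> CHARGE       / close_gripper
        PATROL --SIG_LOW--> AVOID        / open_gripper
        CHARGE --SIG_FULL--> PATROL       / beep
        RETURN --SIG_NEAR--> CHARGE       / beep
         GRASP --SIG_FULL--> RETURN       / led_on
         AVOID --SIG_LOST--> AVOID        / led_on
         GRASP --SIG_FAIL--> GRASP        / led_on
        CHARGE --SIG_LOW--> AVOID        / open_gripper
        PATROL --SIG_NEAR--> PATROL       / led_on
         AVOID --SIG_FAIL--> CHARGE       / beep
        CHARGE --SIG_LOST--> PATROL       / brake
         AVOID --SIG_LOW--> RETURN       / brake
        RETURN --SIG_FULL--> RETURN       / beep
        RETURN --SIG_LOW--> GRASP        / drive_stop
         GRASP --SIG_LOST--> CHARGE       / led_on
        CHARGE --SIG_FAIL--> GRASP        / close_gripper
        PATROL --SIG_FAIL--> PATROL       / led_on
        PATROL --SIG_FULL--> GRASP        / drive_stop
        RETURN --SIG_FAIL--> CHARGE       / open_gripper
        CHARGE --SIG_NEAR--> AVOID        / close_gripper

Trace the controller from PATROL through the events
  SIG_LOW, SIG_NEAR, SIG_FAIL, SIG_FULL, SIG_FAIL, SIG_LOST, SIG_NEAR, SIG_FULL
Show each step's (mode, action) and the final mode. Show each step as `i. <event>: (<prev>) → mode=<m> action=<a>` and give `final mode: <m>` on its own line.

final mode: CHARGE

1. SIG_LOW: (PATROL) → mode=AVOID action=open_gripper
2. SIG_NEAR: (AVOID) → mode=PATROL action=drive_stop
3. SIG_FAIL: (PATROL) → mode=PATROL action=led_on
4. SIG_FULL: (PATROL) → mode=GRASP action=drive_stop
5. SIG_FAIL: (GRASP) → mode=GRASP action=led_on
6. SIG_LOST: (GRASP) → mode=CHARGE action=led_on
7. SIG_NEAR: (CHARGE) → mode=AVOID action=close_gripper
8. SIG_FULL: (AVOID) → mode=CHARGE action=close_gripper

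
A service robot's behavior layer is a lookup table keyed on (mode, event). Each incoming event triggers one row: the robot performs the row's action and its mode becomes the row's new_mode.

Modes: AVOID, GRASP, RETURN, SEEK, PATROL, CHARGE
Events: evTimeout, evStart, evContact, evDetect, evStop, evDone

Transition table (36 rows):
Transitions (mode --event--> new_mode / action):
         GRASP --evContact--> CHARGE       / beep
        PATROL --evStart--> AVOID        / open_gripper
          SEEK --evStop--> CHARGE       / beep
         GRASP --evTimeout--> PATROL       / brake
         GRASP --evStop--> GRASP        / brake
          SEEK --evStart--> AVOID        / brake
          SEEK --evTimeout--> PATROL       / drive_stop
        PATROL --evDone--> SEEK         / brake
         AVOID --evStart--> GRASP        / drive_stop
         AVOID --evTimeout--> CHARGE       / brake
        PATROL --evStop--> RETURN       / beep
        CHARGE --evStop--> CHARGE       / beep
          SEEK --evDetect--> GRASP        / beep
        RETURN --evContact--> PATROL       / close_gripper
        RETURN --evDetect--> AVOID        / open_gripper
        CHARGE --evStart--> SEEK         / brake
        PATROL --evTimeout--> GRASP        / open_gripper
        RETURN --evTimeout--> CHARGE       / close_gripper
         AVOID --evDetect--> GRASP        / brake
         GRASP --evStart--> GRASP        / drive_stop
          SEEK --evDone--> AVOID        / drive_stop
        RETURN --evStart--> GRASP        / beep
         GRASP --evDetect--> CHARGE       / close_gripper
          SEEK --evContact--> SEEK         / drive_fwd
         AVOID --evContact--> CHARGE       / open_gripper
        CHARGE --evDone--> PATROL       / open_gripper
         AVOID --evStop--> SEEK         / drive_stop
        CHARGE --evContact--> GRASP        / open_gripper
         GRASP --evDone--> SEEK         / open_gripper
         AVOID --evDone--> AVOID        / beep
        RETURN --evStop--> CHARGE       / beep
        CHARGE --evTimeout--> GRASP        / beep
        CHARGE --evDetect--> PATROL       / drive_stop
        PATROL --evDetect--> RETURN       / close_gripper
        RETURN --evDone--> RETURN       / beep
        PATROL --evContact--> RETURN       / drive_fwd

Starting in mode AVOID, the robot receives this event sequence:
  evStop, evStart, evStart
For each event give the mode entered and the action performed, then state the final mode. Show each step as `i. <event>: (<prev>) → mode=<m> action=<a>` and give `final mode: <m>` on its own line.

final mode: GRASP

1. evStop: (AVOID) → mode=SEEK action=drive_stop
2. evStart: (SEEK) → mode=AVOID action=brake
3. evStart: (AVOID) → mode=GRASP action=drive_stop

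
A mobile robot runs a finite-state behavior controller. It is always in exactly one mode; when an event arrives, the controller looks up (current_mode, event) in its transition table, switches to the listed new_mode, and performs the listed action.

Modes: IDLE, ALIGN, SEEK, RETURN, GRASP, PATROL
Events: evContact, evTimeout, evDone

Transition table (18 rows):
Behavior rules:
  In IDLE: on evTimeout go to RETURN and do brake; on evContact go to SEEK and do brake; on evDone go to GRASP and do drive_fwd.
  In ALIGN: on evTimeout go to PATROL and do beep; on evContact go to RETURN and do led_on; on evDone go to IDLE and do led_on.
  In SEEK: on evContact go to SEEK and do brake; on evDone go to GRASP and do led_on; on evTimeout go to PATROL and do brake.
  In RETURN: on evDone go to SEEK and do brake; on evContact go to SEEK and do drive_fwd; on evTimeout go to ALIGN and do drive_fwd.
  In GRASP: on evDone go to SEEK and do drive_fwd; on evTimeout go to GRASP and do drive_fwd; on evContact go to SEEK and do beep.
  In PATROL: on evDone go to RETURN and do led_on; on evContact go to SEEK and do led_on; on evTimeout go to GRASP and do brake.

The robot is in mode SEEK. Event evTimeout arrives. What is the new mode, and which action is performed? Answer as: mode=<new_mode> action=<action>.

current mode = SEEK; filter table to that mode:
  (SEEK, evContact) → (SEEK, brake)
  (SEEK, evDone) → (GRASP, led_on)
  (SEEK, evTimeout) → (PATROL, brake)  ← event matches
event = evTimeout selects (PATROL, brake)

mode=PATROL action=brake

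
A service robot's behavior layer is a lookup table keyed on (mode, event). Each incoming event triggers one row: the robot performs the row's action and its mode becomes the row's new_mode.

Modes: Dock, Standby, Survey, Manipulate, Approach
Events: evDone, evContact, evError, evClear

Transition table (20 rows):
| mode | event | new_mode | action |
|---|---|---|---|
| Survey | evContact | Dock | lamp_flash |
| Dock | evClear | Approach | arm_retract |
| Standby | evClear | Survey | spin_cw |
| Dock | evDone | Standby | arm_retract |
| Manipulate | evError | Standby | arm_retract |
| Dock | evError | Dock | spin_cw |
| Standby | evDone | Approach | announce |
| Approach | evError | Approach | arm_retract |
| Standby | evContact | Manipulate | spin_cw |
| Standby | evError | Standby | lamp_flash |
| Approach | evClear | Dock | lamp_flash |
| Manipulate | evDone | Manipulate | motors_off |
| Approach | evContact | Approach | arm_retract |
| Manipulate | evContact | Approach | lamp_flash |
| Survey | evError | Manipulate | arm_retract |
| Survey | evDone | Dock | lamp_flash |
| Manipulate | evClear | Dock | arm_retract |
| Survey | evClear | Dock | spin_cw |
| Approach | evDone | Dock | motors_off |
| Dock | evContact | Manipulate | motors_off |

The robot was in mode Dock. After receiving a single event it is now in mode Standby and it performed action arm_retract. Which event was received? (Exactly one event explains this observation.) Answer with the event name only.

evDone

try evDone: (Dock, evDone) → (Standby, arm_retract)  ← matches
try evContact: (Dock, evContact) → (Manipulate, motors_off)
try evError: (Dock, evError) → (Dock, spin_cw)
try evClear: (Dock, evClear) → (Approach, arm_retract)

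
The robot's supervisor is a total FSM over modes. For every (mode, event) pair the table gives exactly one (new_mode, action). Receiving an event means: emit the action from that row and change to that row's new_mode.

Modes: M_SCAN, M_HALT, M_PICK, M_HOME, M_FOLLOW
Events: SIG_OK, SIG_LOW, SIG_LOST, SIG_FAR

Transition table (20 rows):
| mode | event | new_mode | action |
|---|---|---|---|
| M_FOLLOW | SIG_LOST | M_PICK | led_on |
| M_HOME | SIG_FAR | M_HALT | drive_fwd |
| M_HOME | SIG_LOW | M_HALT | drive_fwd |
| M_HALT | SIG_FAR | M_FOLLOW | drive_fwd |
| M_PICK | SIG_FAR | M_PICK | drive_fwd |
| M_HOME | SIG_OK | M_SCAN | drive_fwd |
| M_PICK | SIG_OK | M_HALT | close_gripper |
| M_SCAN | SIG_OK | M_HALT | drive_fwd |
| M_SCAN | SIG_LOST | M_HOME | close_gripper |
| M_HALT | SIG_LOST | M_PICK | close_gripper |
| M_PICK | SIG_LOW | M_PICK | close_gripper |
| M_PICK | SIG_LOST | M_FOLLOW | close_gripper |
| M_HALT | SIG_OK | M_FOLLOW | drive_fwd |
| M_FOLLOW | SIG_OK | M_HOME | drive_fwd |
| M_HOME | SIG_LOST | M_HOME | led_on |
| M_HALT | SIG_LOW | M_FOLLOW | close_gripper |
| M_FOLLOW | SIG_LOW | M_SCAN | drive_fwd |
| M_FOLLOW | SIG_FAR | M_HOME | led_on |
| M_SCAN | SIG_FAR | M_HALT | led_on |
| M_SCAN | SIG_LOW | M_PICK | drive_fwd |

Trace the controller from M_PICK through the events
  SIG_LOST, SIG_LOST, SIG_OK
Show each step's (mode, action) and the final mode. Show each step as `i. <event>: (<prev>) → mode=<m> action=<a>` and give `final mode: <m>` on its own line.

1. SIG_LOST: (M_PICK) → mode=M_FOLLOW action=close_gripper
2. SIG_LOST: (M_FOLLOW) → mode=M_PICK action=led_on
3. SIG_OK: (M_PICK) → mode=M_HALT action=close_gripper

final mode: M_HALT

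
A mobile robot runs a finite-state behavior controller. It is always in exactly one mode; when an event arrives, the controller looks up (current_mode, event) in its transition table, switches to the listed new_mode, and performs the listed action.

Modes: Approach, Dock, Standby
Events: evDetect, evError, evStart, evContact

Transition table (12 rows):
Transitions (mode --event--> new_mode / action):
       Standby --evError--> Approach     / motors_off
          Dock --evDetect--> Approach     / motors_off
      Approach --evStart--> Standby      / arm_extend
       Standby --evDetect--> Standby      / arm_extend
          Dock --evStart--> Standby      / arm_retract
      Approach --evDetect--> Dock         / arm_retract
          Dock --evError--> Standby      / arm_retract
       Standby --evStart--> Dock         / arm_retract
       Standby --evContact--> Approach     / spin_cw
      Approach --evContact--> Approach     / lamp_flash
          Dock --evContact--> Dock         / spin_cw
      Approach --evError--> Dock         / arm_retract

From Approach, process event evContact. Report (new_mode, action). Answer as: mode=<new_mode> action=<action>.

current mode = Approach; filter table to that mode:
  (Approach, evStart) → (Standby, arm_extend)
  (Approach, evDetect) → (Dock, arm_retract)
  (Approach, evContact) → (Approach, lamp_flash)  ← event matches
  (Approach, evError) → (Dock, arm_retract)
event = evContact selects (Approach, lamp_flash)

mode=Approach action=lamp_flash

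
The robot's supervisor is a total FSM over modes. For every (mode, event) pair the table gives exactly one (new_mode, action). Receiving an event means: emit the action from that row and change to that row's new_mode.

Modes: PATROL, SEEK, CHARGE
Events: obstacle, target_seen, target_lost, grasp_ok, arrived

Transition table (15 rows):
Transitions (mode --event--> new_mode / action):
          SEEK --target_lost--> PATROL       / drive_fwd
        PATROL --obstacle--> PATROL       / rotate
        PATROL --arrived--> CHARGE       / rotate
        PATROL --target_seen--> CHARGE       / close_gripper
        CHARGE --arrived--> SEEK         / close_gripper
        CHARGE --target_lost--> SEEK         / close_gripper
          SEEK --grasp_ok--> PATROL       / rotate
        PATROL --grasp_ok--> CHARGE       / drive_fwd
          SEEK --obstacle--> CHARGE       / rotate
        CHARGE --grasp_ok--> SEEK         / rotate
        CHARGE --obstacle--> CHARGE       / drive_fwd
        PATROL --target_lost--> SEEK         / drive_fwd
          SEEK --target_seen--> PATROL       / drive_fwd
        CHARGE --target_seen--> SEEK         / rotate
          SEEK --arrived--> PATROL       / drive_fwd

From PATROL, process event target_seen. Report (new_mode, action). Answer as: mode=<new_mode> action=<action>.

current mode = PATROL; filter table to that mode:
  (PATROL, obstacle) → (PATROL, rotate)
  (PATROL, arrived) → (CHARGE, rotate)
  (PATROL, target_seen) → (CHARGE, close_gripper)  ← event matches
  (PATROL, grasp_ok) → (CHARGE, drive_fwd)
  (PATROL, target_lost) → (SEEK, drive_fwd)
event = target_seen selects (CHARGE, close_gripper)

mode=CHARGE action=close_gripper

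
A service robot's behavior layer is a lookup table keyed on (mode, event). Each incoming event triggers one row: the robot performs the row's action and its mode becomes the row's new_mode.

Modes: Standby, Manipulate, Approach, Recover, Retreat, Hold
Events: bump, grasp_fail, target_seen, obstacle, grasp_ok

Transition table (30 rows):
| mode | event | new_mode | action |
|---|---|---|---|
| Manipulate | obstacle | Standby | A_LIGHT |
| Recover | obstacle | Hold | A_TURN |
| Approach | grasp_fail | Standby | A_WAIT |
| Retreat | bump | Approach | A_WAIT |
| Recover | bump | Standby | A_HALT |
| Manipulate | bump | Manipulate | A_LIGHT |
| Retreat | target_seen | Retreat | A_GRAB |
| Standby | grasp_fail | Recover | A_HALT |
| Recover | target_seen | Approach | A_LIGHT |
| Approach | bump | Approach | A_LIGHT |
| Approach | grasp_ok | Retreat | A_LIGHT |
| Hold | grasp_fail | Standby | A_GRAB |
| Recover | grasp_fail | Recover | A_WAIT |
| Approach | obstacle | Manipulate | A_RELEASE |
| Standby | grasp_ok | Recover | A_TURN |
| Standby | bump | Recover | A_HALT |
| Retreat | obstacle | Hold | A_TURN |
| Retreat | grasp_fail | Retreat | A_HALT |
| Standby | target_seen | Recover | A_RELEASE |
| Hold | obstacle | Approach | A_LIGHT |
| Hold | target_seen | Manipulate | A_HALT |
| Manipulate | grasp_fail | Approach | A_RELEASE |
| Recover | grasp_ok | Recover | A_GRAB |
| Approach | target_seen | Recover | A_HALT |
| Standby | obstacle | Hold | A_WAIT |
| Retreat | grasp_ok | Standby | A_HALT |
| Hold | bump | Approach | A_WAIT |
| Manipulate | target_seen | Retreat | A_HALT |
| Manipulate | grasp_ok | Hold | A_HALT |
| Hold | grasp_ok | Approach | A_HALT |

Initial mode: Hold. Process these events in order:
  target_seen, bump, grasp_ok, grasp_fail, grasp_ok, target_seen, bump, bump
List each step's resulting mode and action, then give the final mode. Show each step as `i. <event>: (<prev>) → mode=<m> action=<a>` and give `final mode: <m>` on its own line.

1. target_seen: (Hold) → mode=Manipulate action=A_HALT
2. bump: (Manipulate) → mode=Manipulate action=A_LIGHT
3. grasp_ok: (Manipulate) → mode=Hold action=A_HALT
4. grasp_fail: (Hold) → mode=Standby action=A_GRAB
5. grasp_ok: (Standby) → mode=Recover action=A_TURN
6. target_seen: (Recover) → mode=Approach action=A_LIGHT
7. bump: (Approach) → mode=Approach action=A_LIGHT
8. bump: (Approach) → mode=Approach action=A_LIGHT

final mode: Approach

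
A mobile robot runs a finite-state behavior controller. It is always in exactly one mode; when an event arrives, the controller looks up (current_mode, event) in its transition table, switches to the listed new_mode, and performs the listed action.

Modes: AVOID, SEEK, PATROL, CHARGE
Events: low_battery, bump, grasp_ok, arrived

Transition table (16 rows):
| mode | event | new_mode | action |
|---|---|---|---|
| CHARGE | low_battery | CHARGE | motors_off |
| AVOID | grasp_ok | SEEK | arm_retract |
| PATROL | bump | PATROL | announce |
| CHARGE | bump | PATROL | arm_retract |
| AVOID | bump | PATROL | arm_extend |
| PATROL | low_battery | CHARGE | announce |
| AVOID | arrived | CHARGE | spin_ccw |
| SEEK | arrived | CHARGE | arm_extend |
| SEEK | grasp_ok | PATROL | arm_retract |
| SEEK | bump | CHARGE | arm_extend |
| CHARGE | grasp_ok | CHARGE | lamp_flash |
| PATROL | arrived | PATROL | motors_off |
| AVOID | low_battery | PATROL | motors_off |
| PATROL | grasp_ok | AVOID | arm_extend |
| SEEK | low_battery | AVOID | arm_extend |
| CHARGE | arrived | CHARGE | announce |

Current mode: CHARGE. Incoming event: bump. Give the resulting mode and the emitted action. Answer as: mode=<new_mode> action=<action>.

current mode = CHARGE; filter table to that mode:
  (CHARGE, low_battery) → (CHARGE, motors_off)
  (CHARGE, bump) → (PATROL, arm_retract)  ← event matches
  (CHARGE, grasp_ok) → (CHARGE, lamp_flash)
  (CHARGE, arrived) → (CHARGE, announce)
event = bump selects (PATROL, arm_retract)

mode=PATROL action=arm_retract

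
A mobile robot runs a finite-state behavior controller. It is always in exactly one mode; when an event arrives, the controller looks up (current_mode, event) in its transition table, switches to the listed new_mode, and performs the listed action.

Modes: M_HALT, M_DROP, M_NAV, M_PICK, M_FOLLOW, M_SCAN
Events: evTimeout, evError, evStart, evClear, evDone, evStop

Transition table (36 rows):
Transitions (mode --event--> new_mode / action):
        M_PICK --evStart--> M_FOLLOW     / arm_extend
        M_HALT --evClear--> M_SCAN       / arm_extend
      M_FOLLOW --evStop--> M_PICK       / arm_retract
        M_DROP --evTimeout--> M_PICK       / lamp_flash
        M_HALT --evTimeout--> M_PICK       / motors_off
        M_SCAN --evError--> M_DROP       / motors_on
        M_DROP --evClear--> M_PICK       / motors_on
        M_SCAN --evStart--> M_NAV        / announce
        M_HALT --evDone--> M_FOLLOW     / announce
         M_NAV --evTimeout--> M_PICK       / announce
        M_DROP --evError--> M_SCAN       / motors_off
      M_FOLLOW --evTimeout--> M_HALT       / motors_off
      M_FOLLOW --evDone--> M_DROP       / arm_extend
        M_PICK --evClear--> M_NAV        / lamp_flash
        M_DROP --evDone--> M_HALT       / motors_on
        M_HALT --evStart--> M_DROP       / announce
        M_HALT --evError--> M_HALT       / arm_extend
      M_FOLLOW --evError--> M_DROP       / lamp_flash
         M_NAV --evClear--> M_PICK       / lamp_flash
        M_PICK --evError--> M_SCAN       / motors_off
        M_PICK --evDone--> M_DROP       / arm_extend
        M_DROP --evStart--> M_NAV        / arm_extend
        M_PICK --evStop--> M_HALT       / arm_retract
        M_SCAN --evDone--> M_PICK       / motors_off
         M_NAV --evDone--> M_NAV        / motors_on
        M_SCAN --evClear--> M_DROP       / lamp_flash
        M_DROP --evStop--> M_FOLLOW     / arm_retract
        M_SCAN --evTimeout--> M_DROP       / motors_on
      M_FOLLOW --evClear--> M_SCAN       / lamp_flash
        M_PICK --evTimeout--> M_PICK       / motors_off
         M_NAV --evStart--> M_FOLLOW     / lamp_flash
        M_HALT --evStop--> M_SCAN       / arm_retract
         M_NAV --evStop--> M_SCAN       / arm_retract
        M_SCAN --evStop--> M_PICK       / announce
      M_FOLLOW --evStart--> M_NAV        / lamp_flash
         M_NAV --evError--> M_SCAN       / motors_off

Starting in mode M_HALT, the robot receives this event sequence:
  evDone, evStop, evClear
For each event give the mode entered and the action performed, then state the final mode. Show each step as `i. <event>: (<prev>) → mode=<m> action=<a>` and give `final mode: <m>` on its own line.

final mode: M_NAV

1. evDone: (M_HALT) → mode=M_FOLLOW action=announce
2. evStop: (M_FOLLOW) → mode=M_PICK action=arm_retract
3. evClear: (M_PICK) → mode=M_NAV action=lamp_flash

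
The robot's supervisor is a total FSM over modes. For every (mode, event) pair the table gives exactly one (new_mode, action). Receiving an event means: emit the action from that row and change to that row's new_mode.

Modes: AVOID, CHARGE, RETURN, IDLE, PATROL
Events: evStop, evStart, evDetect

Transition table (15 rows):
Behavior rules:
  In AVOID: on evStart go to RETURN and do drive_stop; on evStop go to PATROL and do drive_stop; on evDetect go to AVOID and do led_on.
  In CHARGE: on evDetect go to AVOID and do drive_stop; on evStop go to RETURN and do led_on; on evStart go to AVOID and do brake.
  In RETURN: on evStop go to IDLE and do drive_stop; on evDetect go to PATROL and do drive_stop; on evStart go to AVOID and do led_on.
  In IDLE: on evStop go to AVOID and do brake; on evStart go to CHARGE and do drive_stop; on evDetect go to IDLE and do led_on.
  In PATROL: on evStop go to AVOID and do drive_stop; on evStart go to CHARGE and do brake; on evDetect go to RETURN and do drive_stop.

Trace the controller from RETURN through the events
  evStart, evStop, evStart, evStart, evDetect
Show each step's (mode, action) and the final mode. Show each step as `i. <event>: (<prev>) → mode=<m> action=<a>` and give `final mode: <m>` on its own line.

final mode: AVOID

1. evStart: (RETURN) → mode=AVOID action=led_on
2. evStop: (AVOID) → mode=PATROL action=drive_stop
3. evStart: (PATROL) → mode=CHARGE action=brake
4. evStart: (CHARGE) → mode=AVOID action=brake
5. evDetect: (AVOID) → mode=AVOID action=led_on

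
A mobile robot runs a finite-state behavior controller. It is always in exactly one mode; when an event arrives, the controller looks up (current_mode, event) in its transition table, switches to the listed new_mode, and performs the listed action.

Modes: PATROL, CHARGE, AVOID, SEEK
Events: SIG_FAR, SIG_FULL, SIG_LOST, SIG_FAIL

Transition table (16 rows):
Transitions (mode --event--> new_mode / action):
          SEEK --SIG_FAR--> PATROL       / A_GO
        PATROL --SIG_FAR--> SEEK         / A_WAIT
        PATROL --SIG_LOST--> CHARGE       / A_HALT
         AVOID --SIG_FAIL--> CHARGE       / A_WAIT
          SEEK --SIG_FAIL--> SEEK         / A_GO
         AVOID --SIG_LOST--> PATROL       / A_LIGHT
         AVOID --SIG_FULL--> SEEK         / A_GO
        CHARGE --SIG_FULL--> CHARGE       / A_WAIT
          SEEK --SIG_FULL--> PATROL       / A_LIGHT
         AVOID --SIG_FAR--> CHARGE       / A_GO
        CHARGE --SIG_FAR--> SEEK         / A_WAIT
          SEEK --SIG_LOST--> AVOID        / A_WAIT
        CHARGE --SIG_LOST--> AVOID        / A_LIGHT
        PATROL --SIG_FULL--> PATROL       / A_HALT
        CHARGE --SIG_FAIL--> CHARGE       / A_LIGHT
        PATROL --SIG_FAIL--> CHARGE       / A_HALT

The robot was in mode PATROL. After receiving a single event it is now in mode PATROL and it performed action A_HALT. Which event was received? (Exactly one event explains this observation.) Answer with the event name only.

SIG_FULL

try SIG_FAR: (PATROL, SIG_FAR) → (SEEK, A_WAIT)
try SIG_FULL: (PATROL, SIG_FULL) → (PATROL, A_HALT)  ← matches
try SIG_LOST: (PATROL, SIG_LOST) → (CHARGE, A_HALT)
try SIG_FAIL: (PATROL, SIG_FAIL) → (CHARGE, A_HALT)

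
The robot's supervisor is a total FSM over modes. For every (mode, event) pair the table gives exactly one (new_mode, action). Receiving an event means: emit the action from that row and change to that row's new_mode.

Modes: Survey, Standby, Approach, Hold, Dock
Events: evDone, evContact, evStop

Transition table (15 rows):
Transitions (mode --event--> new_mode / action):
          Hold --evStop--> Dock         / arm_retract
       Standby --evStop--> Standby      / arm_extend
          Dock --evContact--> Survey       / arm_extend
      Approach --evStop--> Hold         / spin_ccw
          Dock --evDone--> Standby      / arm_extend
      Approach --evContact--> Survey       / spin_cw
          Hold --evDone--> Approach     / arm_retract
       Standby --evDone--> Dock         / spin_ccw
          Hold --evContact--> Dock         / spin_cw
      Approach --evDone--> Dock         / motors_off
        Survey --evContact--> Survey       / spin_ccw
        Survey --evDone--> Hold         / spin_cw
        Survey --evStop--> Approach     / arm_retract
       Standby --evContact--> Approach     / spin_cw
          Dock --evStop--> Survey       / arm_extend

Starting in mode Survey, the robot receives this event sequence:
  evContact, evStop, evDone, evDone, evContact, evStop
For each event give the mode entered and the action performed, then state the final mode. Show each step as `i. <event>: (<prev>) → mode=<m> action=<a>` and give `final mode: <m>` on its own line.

final mode: Hold

1. evContact: (Survey) → mode=Survey action=spin_ccw
2. evStop: (Survey) → mode=Approach action=arm_retract
3. evDone: (Approach) → mode=Dock action=motors_off
4. evDone: (Dock) → mode=Standby action=arm_extend
5. evContact: (Standby) → mode=Approach action=spin_cw
6. evStop: (Approach) → mode=Hold action=spin_ccw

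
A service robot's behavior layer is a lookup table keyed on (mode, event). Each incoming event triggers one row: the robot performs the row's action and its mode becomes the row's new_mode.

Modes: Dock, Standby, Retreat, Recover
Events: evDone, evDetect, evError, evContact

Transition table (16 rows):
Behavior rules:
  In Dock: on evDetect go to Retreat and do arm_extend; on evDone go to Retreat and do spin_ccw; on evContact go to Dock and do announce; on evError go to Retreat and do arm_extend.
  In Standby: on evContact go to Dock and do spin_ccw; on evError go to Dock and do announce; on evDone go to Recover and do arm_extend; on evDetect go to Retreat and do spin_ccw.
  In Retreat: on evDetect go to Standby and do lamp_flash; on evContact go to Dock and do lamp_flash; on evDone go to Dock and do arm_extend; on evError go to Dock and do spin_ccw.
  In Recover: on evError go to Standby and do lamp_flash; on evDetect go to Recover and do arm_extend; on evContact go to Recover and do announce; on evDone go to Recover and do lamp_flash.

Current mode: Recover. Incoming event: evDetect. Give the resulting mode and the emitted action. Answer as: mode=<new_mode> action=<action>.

mode=Recover action=arm_extend

current mode = Recover; filter table to that mode:
  (Recover, evError) → (Standby, lamp_flash)
  (Recover, evDetect) → (Recover, arm_extend)  ← event matches
  (Recover, evContact) → (Recover, announce)
  (Recover, evDone) → (Recover, lamp_flash)
event = evDetect selects (Recover, arm_extend)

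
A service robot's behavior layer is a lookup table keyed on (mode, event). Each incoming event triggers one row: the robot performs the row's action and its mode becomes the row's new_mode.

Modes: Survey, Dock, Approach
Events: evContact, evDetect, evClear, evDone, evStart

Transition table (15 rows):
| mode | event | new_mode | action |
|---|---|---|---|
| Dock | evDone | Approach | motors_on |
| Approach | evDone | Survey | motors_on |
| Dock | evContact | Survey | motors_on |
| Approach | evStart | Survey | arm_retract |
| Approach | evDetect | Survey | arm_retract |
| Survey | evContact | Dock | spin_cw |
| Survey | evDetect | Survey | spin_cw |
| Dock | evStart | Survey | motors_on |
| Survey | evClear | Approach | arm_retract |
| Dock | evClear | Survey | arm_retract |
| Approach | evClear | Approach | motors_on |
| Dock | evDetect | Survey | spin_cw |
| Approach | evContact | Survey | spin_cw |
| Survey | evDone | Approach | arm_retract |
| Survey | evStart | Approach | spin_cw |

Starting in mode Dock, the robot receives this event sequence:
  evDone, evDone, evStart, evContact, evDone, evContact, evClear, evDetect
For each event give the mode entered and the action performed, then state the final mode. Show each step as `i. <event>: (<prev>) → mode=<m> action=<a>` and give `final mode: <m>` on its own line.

1. evDone: (Dock) → mode=Approach action=motors_on
2. evDone: (Approach) → mode=Survey action=motors_on
3. evStart: (Survey) → mode=Approach action=spin_cw
4. evContact: (Approach) → mode=Survey action=spin_cw
5. evDone: (Survey) → mode=Approach action=arm_retract
6. evContact: (Approach) → mode=Survey action=spin_cw
7. evClear: (Survey) → mode=Approach action=arm_retract
8. evDetect: (Approach) → mode=Survey action=arm_retract

final mode: Survey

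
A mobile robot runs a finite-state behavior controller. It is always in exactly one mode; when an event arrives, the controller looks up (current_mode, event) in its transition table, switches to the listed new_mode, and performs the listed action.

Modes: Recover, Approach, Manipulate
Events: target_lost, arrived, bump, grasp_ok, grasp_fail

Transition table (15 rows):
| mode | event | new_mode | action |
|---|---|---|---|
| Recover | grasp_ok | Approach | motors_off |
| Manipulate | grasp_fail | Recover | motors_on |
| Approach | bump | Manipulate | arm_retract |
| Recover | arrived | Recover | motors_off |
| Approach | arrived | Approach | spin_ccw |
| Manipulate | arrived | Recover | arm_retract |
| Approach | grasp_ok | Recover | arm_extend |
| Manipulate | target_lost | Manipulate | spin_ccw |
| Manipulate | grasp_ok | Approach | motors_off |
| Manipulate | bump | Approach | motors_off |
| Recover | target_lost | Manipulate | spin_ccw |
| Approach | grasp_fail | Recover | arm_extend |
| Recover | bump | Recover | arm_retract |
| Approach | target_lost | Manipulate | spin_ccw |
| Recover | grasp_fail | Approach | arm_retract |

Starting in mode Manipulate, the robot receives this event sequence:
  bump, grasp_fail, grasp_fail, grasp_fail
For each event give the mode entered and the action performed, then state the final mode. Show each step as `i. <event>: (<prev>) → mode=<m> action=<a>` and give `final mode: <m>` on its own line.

final mode: Recover

1. bump: (Manipulate) → mode=Approach action=motors_off
2. grasp_fail: (Approach) → mode=Recover action=arm_extend
3. grasp_fail: (Recover) → mode=Approach action=arm_retract
4. grasp_fail: (Approach) → mode=Recover action=arm_extend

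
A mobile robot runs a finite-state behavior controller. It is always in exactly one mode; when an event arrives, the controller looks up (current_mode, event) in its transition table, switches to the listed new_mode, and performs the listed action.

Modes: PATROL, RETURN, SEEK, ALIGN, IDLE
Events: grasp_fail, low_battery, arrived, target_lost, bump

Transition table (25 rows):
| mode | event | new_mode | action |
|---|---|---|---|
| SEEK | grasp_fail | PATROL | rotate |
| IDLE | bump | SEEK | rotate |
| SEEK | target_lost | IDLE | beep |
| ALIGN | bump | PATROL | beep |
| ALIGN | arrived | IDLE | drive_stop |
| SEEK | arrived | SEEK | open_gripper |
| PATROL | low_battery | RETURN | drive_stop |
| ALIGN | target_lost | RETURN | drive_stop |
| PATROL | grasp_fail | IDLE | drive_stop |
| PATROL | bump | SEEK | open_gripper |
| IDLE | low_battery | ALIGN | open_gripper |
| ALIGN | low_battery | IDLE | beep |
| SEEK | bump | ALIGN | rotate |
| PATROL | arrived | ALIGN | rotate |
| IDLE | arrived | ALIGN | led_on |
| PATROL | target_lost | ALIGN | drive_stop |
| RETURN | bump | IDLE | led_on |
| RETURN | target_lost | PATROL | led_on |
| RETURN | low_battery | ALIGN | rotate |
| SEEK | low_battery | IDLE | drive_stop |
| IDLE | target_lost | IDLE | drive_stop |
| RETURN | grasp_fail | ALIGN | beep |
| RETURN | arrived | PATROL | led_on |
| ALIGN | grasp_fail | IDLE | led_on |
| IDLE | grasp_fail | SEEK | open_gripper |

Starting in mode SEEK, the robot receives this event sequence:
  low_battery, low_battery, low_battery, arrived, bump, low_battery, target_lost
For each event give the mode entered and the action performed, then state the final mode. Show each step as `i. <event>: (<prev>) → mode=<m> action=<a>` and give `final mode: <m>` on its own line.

1. low_battery: (SEEK) → mode=IDLE action=drive_stop
2. low_battery: (IDLE) → mode=ALIGN action=open_gripper
3. low_battery: (ALIGN) → mode=IDLE action=beep
4. arrived: (IDLE) → mode=ALIGN action=led_on
5. bump: (ALIGN) → mode=PATROL action=beep
6. low_battery: (PATROL) → mode=RETURN action=drive_stop
7. target_lost: (RETURN) → mode=PATROL action=led_on

final mode: PATROL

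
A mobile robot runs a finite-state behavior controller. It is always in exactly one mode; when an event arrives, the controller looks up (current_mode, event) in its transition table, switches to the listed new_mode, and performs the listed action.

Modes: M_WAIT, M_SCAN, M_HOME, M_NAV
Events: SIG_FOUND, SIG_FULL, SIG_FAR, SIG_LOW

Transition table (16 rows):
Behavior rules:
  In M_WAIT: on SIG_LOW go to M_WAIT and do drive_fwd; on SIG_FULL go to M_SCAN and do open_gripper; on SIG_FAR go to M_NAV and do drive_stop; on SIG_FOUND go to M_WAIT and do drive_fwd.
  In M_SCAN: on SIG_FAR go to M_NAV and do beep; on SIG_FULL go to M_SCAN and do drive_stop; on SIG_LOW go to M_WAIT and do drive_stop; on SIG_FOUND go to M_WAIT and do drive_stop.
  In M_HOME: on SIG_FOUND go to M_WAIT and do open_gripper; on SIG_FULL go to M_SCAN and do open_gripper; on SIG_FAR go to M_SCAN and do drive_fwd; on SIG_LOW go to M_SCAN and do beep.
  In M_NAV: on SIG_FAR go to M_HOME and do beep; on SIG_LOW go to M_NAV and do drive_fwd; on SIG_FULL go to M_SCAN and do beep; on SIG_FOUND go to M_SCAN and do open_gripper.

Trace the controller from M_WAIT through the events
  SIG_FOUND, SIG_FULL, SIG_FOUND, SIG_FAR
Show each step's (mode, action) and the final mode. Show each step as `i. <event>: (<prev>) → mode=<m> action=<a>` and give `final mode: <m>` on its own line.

1. SIG_FOUND: (M_WAIT) → mode=M_WAIT action=drive_fwd
2. SIG_FULL: (M_WAIT) → mode=M_SCAN action=open_gripper
3. SIG_FOUND: (M_SCAN) → mode=M_WAIT action=drive_stop
4. SIG_FAR: (M_WAIT) → mode=M_NAV action=drive_stop

final mode: M_NAV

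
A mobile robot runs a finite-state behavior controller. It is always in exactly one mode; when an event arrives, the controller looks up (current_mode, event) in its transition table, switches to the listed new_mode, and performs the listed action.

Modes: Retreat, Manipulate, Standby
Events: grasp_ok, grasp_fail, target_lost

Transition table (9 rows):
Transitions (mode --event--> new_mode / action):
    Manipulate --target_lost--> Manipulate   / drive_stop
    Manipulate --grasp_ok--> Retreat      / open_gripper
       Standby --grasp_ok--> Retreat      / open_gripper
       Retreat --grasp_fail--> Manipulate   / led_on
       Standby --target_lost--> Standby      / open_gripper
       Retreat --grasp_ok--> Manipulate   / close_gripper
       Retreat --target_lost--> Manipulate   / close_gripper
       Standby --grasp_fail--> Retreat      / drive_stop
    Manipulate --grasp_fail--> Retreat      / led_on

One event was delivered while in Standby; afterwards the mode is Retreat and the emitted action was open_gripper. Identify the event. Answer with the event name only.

grasp_ok

try grasp_ok: (Standby, grasp_ok) → (Retreat, open_gripper)  ← matches
try grasp_fail: (Standby, grasp_fail) → (Retreat, drive_stop)
try target_lost: (Standby, target_lost) → (Standby, open_gripper)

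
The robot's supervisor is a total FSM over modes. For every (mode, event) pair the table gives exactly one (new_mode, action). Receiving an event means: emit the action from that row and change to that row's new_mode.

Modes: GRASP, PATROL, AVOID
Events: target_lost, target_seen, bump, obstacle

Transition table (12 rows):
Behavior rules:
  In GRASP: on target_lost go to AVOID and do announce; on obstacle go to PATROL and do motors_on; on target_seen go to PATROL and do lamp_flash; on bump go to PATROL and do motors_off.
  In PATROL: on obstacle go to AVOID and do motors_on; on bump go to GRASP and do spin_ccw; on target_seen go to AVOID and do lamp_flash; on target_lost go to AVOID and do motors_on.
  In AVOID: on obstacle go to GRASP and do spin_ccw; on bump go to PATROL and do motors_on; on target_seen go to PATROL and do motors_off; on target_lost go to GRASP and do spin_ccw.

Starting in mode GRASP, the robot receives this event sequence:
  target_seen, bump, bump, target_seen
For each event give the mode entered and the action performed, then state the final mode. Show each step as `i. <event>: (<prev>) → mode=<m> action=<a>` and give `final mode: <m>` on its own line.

1. target_seen: (GRASP) → mode=PATROL action=lamp_flash
2. bump: (PATROL) → mode=GRASP action=spin_ccw
3. bump: (GRASP) → mode=PATROL action=motors_off
4. target_seen: (PATROL) → mode=AVOID action=lamp_flash

final mode: AVOID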